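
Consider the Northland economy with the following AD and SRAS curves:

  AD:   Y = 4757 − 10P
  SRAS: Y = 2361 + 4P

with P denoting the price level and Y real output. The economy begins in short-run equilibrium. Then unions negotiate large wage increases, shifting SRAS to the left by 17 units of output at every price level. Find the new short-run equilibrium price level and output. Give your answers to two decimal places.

P = 172.36, Y = 3033.43

This is a negative supply shock: SRAS shifts left.
New SRAS: Y = 2344 + 4P.
Set AD = SRAS: 4757 − 10P = 2344 + 4P, so 2413 = 14P and P = 172.36.
Substituting into AD, Y = 3033.43.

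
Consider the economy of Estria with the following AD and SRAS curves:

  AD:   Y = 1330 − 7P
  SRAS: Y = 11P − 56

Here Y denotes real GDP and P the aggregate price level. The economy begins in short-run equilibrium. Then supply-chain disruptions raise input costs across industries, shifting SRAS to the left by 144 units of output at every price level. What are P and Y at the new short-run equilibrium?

P = 85, Y = 735

This is a negative supply shock: SRAS shifts left.
New SRAS: Y = 11P − 200.
Set AD = SRAS: 1330 − 7P = 11P − 200, so 1530 = 18P and P = 85.
Y = 1330 − 7·85 = 735.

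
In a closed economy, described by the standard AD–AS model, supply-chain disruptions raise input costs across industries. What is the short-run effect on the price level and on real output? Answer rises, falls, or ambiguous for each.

This is an adverse supply shock: SRAS shifts left.
Moving along the downward-sloping AD curve, P rises and Y falls.

Price level: rises; output: falls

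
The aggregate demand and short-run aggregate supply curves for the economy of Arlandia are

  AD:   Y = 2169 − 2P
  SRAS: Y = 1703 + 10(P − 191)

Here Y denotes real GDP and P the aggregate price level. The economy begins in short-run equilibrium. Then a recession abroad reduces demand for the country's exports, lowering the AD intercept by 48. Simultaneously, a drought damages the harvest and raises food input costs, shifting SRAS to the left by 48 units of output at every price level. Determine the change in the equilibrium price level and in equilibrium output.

After both shocks: AD is Y = 2121 − 2P and SRAS is Y = 10P − 255.
Setting them equal: 2376 = 12P, so P = 198.
Y = 2121 − 2·198 = 1725.
Initially P = 198, Y = 1773, so ΔP = +0 and ΔY = -48.

ΔP = +0, ΔY = -48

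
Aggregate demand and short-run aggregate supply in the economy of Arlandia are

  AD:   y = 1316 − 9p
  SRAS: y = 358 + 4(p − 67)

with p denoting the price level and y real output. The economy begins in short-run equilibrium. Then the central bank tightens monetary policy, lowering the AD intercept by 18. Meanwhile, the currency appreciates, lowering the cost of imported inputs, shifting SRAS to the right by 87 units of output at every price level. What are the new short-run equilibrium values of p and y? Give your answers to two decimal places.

p = 86.23, y = 521.92

After both shocks: AD is y = 1298 − 9p and SRAS is y = 177 + 4p.
Setting them equal: 1121 = 13p, so p = 86.23.
Substituting into AD, y = 521.92.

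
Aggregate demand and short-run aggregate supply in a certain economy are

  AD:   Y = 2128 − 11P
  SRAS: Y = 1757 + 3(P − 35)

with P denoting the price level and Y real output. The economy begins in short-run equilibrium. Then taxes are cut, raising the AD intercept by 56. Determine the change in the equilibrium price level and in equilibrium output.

This is a positive demand shock: AD shifts right.
New AD: Y = 2184 − 11P.
SRAS can be written Y = 1652 + 3P.
Set AD = SRAS: 2184 − 11P = 1652 + 3P, so 532 = 14P and P = 38.
Y = 2184 − 11·38 = 1766.
Initially P = 34, Y = 1754, so ΔP = +4 and ΔY = +12.

ΔP = +4, ΔY = +12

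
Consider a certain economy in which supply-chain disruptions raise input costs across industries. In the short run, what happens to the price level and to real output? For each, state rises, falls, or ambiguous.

This is an adverse supply shock: SRAS shifts left.
Moving along the downward-sloping AD curve, P rises and Y falls.

Price level: rises; output: falls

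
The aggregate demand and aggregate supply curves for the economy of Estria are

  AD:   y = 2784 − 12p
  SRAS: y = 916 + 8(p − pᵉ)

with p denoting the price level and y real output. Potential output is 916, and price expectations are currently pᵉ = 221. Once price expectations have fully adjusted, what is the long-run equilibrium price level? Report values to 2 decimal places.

Long-run p = 155.67

Short run: with pᵉ = 221, SRAS is y = 8p − 852. Setting AD = SRAS gives 3636 = 20p, so p = 181.80 and y = 2784 − 12p = 602.40.
Output 602.40 is below potential 916, so over time expected prices fall and SRAS shifts right until y returns to 916.
Long run: y = 916 on the AD curve gives 916 = 2784 − 12p, so p = 155.67.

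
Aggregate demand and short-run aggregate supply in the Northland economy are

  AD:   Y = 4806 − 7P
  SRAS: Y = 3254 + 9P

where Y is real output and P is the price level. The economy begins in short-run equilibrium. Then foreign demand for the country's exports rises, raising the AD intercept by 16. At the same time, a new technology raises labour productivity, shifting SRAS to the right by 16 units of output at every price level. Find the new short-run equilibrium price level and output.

P = 97, Y = 4143

After both shocks: AD is Y = 4822 − 7P and SRAS is Y = 3270 + 9P.
Setting them equal: 1552 = 16P, so P = 97.
Y = 4822 − 7·97 = 4143.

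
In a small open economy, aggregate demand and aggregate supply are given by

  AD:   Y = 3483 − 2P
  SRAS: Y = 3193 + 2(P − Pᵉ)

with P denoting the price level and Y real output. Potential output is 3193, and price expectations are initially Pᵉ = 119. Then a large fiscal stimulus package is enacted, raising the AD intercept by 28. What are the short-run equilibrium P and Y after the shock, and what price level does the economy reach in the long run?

Short run: P = 139, Y = 3233. Long run: P = 159.

AD shifts right: new AD is Y = 3511 − 2P. With Pᵉ = 119, SRAS is Y = 2955 + 2P.
Short run: 3511 − 2P = 2955 + 2P gives 556 = 4P, so P = 139 and Y = 3511 − 2·139 = 3233.
Y = 3233 is above potential 3193; expectations adjust and SRAS shifts left until Y = 3193.
Long run: on the new AD curve, 3193 = 3511 − 2P gives P = 159.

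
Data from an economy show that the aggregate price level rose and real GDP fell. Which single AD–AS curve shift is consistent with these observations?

P rose and Y fell. An AD shift moves P and Y in the same direction; an SRAS shift moves them in opposite directions.
Here P and Y moved in opposite directions, so the SRAS curve shifted.
Since Y fell, SRAS shifted left.

SRAS shifted left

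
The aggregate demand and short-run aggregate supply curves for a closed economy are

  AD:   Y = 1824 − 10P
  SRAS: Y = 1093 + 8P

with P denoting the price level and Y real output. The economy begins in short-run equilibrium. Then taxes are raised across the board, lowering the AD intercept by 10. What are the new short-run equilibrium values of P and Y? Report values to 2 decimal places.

This is a negative demand shock: AD shifts left.
New AD: Y = 1814 − 10P.
Set AD = SRAS: 1814 − 10P = 1093 + 8P, so 721 = 18P and P = 40.06.
Substituting into AD, Y = 1413.44.

P = 40.06, Y = 1413.44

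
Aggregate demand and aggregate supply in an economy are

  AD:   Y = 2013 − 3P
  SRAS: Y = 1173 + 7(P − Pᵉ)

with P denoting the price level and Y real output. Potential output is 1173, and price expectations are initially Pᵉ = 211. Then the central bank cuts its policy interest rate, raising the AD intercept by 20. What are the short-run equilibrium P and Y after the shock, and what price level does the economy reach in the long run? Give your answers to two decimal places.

Short run: P = 233.70, Y = 1331.90. Long run: P = 286.67.

AD shifts right: new AD is Y = 2033 − 3P. With Pᵉ = 211, SRAS is Y = 7P − 304.
Short run: 2033 − 3P = 7P − 304 gives 2337 = 10P, so P = 233.70 and Y = 2033 − 3P = 1331.90.
Y = 1331.90 is above potential 1173; expectations adjust and SRAS shifts left until Y = 1173.
Long run: on the new AD curve, 1173 = 2033 − 3P gives P = 286.67.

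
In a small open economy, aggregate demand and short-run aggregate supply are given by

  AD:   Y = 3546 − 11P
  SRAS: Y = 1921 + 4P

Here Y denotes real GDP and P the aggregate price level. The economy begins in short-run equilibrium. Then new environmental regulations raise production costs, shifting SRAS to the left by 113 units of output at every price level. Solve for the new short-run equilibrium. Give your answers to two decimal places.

This is a negative supply shock: SRAS shifts left.
New SRAS: Y = 1808 + 4P.
Set AD = SRAS: 3546 − 11P = 1808 + 4P, so 1738 = 15P and P = 115.87.
Substituting into AD, Y = 2271.47.

P = 115.87, Y = 2271.47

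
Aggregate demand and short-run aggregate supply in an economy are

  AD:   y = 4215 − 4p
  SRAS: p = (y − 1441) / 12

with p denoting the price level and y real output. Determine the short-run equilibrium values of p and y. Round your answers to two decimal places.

Rearrange SRAS to y = 1441 + 12p.
Set AD = SRAS: 4215 − 4p = 1441 + 12p, so 2774 = 16p and p = 173.38.
Substituting into AD, y = 4215 − 4p = 3521.50.

p = 173.38, y = 3521.50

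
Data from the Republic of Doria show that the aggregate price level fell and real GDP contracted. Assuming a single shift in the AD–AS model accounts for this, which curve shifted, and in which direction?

P fell and Y fell. An AD shift moves P and Y in the same direction; an SRAS shift moves them in opposite directions.
Here P and Y moved in the same direction, so the AD curve shifted.
Since Y fell, AD shifted left.

AD shifted left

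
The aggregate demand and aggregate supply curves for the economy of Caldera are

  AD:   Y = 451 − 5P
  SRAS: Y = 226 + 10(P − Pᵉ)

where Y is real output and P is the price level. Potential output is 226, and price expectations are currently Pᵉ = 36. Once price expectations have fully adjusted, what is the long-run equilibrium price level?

Long-run P = 45

Short run: with Pᵉ = 36, SRAS is Y = 10P − 134. Setting AD = SRAS gives 585 = 15P, so P = 39 and Y = 451 − 5·39 = 256.
Output 256 is above potential 226, so over time expected prices rise and SRAS shifts left until Y returns to 226.
Long run: Y = 226 on the AD curve gives 226 = 451 − 5P, so P = 45.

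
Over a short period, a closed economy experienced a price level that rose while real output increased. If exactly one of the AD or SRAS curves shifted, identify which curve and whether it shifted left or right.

P rose and Y rose. An AD shift moves P and Y in the same direction; an SRAS shift moves them in opposite directions.
Here P and Y moved in the same direction, so the AD curve shifted.
Since Y rose, AD shifted right.

AD shifted right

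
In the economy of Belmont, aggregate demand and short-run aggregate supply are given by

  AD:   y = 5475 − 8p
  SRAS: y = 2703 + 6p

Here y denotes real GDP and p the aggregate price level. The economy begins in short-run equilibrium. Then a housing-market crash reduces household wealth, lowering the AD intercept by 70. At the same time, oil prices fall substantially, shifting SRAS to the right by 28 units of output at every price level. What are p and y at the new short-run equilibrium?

After both shocks: AD is y = 5405 − 8p and SRAS is y = 2731 + 6p.
Setting them equal: 2674 = 14p, so p = 191.
y = 5405 − 8·191 = 3877.

p = 191, y = 3877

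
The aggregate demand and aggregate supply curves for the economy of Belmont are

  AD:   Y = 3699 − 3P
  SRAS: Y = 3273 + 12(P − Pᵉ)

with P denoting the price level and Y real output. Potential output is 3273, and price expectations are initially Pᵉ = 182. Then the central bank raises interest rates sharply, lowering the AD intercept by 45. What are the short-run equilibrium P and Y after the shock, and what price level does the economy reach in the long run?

Short run: P = 171, Y = 3141. Long run: P = 127.

AD shifts left: new AD is Y = 3654 − 3P. With Pᵉ = 182, SRAS is Y = 1089 + 12P.
Short run: 3654 − 3P = 1089 + 12P gives 2565 = 15P, so P = 171 and Y = 3654 − 3·171 = 3141.
Y = 3141 is below potential 3273; expectations adjust and SRAS shifts right until Y = 3273.
Long run: on the new AD curve, 3273 = 3654 − 3P gives P = 127.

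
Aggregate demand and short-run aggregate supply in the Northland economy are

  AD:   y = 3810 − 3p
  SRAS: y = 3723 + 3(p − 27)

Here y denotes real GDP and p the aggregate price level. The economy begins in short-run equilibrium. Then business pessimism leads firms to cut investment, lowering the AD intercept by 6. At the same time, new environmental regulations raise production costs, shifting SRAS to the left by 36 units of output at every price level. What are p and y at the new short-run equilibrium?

p = 33, y = 3705

After both shocks: AD is y = 3804 − 3p and SRAS is y = 3606 + 3p.
Setting them equal: 198 = 6p, so p = 33.
y = 3804 − 3·33 = 3705.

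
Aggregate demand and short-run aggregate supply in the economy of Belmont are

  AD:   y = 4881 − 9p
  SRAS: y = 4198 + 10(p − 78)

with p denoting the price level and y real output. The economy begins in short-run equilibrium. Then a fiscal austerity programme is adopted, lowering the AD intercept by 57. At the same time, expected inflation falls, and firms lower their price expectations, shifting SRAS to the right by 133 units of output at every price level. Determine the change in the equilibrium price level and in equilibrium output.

Δp = -10, Δy = +33

After both shocks: AD is y = 4824 − 9p and SRAS is y = 3551 + 10p.
Setting them equal: 1273 = 19p, so p = 67.
y = 4824 − 9·67 = 4221.
Initially p = 77, y = 4188, so Δp = -10 and Δy = +33.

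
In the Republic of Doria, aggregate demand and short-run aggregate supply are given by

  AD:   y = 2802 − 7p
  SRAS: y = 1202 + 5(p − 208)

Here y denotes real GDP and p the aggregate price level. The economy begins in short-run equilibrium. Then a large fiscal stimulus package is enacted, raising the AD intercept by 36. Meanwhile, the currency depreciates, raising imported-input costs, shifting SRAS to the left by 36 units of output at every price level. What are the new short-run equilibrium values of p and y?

p = 226, y = 1256

After both shocks: AD is y = 2838 − 7p and SRAS is y = 126 + 5p.
Setting them equal: 2712 = 12p, so p = 226.
y = 2838 − 7·226 = 1256.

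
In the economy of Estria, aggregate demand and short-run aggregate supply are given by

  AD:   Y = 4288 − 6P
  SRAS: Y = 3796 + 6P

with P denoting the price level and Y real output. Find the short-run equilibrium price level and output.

Set AD = SRAS: 4288 − 6P = 3796 + 6P, so 492 = 12P and P = 41.
Then Y = 4288 − 6·41 = 4042.

P = 41, Y = 4042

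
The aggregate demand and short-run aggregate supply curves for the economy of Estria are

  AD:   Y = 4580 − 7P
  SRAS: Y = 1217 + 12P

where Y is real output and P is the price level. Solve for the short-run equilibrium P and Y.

P = 177, Y = 3341

Set AD = SRAS: 4580 − 7P = 1217 + 12P, so 3363 = 19P and P = 177.
Then Y = 4580 − 7·177 = 3341.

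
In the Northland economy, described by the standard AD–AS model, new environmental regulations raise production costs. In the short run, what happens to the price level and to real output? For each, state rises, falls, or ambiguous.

This is an adverse supply shock: SRAS shifts left.
Moving along the downward-sloping AD curve, P rises and Y falls.

Price level: rises; output: falls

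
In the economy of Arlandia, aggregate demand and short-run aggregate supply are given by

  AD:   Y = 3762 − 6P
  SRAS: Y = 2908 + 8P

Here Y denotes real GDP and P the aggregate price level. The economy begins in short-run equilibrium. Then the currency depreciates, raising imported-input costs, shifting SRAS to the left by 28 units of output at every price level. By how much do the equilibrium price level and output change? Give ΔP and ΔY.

This is a negative supply shock: SRAS shifts left.
New SRAS: Y = 2880 + 8P.
Set AD = SRAS: 3762 − 6P = 2880 + 8P, so 882 = 14P and P = 63.
Y = 3762 − 6·63 = 3384.
Initially P = 61, Y = 3396, so ΔP = +2 and ΔY = -12.

ΔP = +2, ΔY = -12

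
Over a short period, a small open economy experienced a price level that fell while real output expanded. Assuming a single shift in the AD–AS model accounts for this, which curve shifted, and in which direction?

SRAS shifted right

P fell and Y rose. An AD shift moves P and Y in the same direction; an SRAS shift moves them in opposite directions.
Here P and Y moved in opposite directions, so the SRAS curve shifted.
Since Y rose, SRAS shifted right.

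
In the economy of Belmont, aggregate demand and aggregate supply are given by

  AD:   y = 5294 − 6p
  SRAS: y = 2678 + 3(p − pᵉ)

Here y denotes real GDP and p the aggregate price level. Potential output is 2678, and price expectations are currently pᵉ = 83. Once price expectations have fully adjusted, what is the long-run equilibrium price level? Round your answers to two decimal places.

Long-run p = 436.00

Short run: with pᵉ = 83, SRAS is y = 2429 + 3p. Setting AD = SRAS gives 2865 = 9p, so p = 318.33 and y = 5294 − 6p = 3384.00.
Output 3384.00 is above potential 2678, so over time expected prices rise and SRAS shifts left until y returns to 2678.
Long run: y = 2678 on the AD curve gives 2678 = 5294 − 6p, so p = 436.00.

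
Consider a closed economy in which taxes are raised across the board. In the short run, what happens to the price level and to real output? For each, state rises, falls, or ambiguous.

Price level: falls; output: falls

This is a negative demand shock: AD shifts left.
Moving along the upward-sloping SRAS curve, P falls and Y falls.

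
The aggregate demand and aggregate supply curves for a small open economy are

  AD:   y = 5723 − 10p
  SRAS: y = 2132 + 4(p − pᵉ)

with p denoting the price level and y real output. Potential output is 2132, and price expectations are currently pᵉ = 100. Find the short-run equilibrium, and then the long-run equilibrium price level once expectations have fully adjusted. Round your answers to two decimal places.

Short run: p = 285.07, y = 2872.29. Long run: p = 359.10.

Short run: with pᵉ = 100, SRAS is y = 1732 + 4p. Setting AD = SRAS gives 3991 = 14p, so p = 285.07 and y = 5723 − 10p = 2872.29.
Output 2872.29 is above potential 2132, so over time expected prices rise and SRAS shifts left until y returns to 2132.
Long run: y = 2132 on the AD curve gives 2132 = 5723 − 10p, so p = 359.10.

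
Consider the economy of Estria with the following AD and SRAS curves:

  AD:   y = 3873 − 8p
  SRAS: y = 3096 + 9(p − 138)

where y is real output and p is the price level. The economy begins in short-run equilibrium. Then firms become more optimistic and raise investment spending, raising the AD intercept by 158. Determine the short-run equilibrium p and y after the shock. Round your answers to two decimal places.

This is a positive demand shock: AD shifts right.
New AD: y = 4031 − 8p.
SRAS can be written y = 1854 + 9p.
Set AD = SRAS: 4031 − 8p = 1854 + 9p, so 2177 = 17p and p = 128.06.
Substituting into AD, y = 3006.53.

p = 128.06, y = 3006.53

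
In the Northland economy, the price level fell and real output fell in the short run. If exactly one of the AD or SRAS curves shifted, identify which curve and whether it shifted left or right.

AD shifted left

P fell and Y fell. An AD shift moves P and Y in the same direction; an SRAS shift moves them in opposite directions.
Here P and Y moved in the same direction, so the AD curve shifted.
Since Y fell, AD shifted left.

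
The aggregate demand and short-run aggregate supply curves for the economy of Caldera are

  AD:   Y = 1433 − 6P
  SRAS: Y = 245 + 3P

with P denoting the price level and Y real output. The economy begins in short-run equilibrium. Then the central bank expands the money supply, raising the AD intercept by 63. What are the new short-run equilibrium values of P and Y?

P = 139, Y = 662

This is a positive demand shock: AD shifts right.
New AD: Y = 1496 − 6P.
Set AD = SRAS: 1496 − 6P = 245 + 3P, so 1251 = 9P and P = 139.
Y = 1496 − 6·139 = 662.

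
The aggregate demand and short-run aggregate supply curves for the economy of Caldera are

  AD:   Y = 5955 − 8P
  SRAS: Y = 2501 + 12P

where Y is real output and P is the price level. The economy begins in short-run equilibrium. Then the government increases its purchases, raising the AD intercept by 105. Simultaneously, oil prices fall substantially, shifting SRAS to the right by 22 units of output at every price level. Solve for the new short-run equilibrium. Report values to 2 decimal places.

After both shocks: AD is Y = 6060 − 8P and SRAS is Y = 2523 + 12P.
Setting them equal: 3537 = 20P, so P = 176.85.
Substituting into AD, Y = 4645.20.

P = 176.85, Y = 4645.20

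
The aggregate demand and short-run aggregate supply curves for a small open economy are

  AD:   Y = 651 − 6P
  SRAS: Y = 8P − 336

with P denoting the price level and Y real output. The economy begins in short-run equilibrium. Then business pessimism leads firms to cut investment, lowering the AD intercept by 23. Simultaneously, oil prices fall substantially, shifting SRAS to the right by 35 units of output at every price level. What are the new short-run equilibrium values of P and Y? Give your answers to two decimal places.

After both shocks: AD is Y = 628 − 6P and SRAS is Y = 8P − 301.
Setting them equal: 929 = 14P, so P = 66.36.
Substituting into AD, Y = 229.86.

P = 66.36, Y = 229.86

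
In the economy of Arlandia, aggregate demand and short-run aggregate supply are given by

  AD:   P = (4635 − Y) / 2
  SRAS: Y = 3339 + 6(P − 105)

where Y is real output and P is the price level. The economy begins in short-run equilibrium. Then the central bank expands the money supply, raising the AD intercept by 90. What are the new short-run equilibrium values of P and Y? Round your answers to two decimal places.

This is a positive demand shock: AD shifts right.
New AD: Y = 4725 − 2P.
SRAS can be written Y = 2709 + 6P.
Set AD = SRAS: 4725 − 2P = 2709 + 6P, so 2016 = 8P and P = 252.00.
Substituting into AD, Y = 4221.00.

P = 252.00, Y = 4221.00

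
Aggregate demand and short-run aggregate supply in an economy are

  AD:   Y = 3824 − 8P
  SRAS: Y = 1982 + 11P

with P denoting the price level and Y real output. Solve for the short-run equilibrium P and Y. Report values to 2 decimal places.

P = 96.95, Y = 3048.42

Set AD = SRAS: 3824 − 8P = 1982 + 11P, so 1842 = 19P and P = 96.95.
Substituting into AD, Y = 3824 − 8P = 3048.42.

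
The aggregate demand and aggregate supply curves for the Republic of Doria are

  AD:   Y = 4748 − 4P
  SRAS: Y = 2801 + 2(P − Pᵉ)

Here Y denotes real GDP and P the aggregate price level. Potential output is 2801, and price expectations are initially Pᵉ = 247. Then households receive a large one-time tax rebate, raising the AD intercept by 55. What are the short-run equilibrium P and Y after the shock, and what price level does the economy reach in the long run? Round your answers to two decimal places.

Short run: P = 416.00, Y = 3139.00. Long run: P = 500.50.

AD shifts right: new AD is Y = 4803 − 4P. With Pᵉ = 247, SRAS is Y = 2307 + 2P.
Short run: 4803 − 4P = 2307 + 2P gives 2496 = 6P, so P = 416.00 and Y = 4803 − 4P = 3139.00.
Y = 3139.00 is above potential 2801; expectations adjust and SRAS shifts left until Y = 2801.
Long run: on the new AD curve, 2801 = 4803 − 4P gives P = 500.50.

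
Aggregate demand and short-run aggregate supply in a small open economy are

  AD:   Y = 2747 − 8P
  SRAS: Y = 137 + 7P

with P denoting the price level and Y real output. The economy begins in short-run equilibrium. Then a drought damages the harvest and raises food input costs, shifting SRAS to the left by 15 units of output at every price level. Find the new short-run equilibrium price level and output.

P = 175, Y = 1347

This is a negative supply shock: SRAS shifts left.
New SRAS: Y = 122 + 7P.
Set AD = SRAS: 2747 − 8P = 122 + 7P, so 2625 = 15P and P = 175.
Y = 2747 − 8·175 = 1347.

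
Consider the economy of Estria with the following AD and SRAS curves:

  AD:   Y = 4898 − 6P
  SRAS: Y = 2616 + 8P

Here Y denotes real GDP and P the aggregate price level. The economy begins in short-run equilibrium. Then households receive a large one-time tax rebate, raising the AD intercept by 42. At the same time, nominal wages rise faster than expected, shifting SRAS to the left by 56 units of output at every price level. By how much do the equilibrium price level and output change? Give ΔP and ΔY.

After both shocks: AD is Y = 4940 − 6P and SRAS is Y = 2560 + 8P.
Setting them equal: 2380 = 14P, so P = 170.
Y = 4940 − 6·170 = 3920.
Initially P = 163, Y = 3920, so ΔP = +7 and ΔY = +0.

ΔP = +7, ΔY = +0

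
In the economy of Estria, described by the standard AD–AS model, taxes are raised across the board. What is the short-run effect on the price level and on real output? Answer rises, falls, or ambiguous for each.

Price level: falls; output: falls

This is a negative demand shock: AD shifts left.
Moving along the upward-sloping SRAS curve, P falls and Y falls.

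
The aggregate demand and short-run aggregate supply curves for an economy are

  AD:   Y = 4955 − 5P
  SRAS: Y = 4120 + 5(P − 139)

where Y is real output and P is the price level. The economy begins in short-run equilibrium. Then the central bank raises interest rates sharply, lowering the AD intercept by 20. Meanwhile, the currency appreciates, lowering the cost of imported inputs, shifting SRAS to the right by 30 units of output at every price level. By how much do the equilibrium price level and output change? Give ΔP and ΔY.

ΔP = -5, ΔY = +5

After both shocks: AD is Y = 4935 − 5P and SRAS is Y = 3455 + 5P.
Setting them equal: 1480 = 10P, so P = 148.
Y = 4935 − 5·148 = 4195.
Initially P = 153, Y = 4190, so ΔP = -5 and ΔY = +5.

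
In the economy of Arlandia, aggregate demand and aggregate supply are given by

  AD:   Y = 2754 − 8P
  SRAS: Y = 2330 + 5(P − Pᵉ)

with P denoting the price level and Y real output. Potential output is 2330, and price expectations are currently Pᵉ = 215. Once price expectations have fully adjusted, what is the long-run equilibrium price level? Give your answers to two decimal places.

Long-run P = 53.00

Short run: with Pᵉ = 215, SRAS is Y = 1255 + 5P. Setting AD = SRAS gives 1499 = 13P, so P = 115.31 and Y = 2754 − 8P = 1831.54.
Output 1831.54 is below potential 2330, so over time expected prices fall and SRAS shifts right until Y returns to 2330.
Long run: Y = 2330 on the AD curve gives 2330 = 2754 − 8P, so P = 53.00.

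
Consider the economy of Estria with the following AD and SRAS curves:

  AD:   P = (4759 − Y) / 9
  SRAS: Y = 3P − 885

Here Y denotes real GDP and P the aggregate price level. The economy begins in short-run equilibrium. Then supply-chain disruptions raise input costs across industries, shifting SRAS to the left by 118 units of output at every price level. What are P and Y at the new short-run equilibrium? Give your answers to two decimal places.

This is a negative supply shock: SRAS shifts left.
New SRAS: Y = 3P − 1003.
Set AD = SRAS: 4759 − 9P = 3P − 1003, so 5762 = 12P and P = 480.17.
Substituting into AD, Y = 437.50.

P = 480.17, Y = 437.50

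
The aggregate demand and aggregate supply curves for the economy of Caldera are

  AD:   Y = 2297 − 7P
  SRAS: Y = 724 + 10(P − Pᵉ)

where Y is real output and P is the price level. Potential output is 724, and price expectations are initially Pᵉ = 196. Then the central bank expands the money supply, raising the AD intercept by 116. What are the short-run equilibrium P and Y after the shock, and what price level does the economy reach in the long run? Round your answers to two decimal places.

Short run: P = 214.65, Y = 910.47. Long run: P = 241.29.

AD shifts right: new AD is Y = 2413 − 7P. With Pᵉ = 196, SRAS is Y = 10P − 1236.
Short run: 2413 − 7P = 10P − 1236 gives 3649 = 17P, so P = 214.65 and Y = 2413 − 7P = 910.47.
Y = 910.47 is above potential 724; expectations adjust and SRAS shifts left until Y = 724.
Long run: on the new AD curve, 724 = 2413 − 7P gives P = 241.29.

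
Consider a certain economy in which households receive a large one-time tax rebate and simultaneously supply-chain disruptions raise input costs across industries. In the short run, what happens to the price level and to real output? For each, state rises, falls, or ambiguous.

The first event is a positive demand shock: AD shifts right, which by itself pushes P up and Y up.
The second is an adverse supply shock: SRAS shifts left, which by itself pushes P up and Y down.
Both shocks push P up, so P rises. The two shocks push Y in opposite directions, so the effect on Y is ambiguous.

Price level: rises; output: ambiguous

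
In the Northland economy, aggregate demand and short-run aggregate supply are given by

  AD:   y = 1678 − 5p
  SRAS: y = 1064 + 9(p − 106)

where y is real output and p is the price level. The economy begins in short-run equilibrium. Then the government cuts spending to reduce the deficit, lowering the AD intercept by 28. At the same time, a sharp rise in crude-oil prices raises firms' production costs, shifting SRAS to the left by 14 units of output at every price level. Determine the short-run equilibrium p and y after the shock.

p = 111, y = 1095

After both shocks: AD is y = 1650 − 5p and SRAS is y = 96 + 9p.
Setting them equal: 1554 = 14p, so p = 111.
y = 1650 − 5·111 = 1095.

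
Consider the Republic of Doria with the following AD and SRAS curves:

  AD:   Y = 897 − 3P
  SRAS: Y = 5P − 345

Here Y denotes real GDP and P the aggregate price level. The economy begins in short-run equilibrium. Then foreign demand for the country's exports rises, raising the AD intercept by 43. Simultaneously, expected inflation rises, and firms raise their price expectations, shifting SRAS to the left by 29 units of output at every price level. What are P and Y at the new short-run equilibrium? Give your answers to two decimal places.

P = 164.25, Y = 447.25

After both shocks: AD is Y = 940 − 3P and SRAS is Y = 5P − 374.
Setting them equal: 1314 = 8P, so P = 164.25.
Substituting into AD, Y = 447.25.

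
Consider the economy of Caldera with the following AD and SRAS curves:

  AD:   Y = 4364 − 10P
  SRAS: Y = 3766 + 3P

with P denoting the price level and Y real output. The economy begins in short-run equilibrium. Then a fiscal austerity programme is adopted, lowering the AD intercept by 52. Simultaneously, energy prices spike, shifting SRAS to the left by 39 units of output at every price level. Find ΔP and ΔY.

After both shocks: AD is Y = 4312 − 10P and SRAS is Y = 3727 + 3P.
Setting them equal: 585 = 13P, so P = 45.
Y = 4312 − 10·45 = 3862.
Initially P = 46, Y = 3904, so ΔP = -1 and ΔY = -42.

ΔP = -1, ΔY = -42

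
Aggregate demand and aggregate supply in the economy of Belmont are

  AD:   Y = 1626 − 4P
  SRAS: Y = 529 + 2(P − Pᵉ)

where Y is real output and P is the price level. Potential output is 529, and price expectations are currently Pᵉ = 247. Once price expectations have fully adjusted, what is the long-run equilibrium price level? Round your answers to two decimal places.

Short run: with Pᵉ = 247, SRAS is Y = 35 + 2P. Setting AD = SRAS gives 1591 = 6P, so P = 265.17 and Y = 1626 − 4P = 565.33.
Output 565.33 is above potential 529, so over time expected prices rise and SRAS shifts left until Y returns to 529.
Long run: Y = 529 on the AD curve gives 529 = 1626 − 4P, so P = 274.25.

Long-run P = 274.25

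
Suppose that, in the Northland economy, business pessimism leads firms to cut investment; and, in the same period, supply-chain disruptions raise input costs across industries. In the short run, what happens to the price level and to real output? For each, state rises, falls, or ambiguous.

Price level: ambiguous; output: falls

The first event is a negative demand shock: AD shifts left, which by itself pushes P down and Y down.
The second is an adverse supply shock: SRAS shifts left, which by itself pushes P up and Y down.
The two shocks push P in opposite directions, so the effect on P is ambiguous. Both shocks push Y down, so Y falls.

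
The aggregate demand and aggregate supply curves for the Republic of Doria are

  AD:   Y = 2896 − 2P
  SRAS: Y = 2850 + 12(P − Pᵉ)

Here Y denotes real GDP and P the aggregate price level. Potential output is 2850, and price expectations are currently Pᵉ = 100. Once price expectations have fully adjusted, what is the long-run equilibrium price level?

Short run: with Pᵉ = 100, SRAS is Y = 1650 + 12P. Setting AD = SRAS gives 1246 = 14P, so P = 89 and Y = 2896 − 2·89 = 2718.
Output 2718 is below potential 2850, so over time expected prices fall and SRAS shifts right until Y returns to 2850.
Long run: Y = 2850 on the AD curve gives 2850 = 2896 − 2P, so P = 23.

Long-run P = 23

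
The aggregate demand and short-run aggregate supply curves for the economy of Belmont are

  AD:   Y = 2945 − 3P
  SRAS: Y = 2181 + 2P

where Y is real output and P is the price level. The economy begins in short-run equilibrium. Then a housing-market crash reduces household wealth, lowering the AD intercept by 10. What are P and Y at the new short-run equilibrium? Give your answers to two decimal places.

This is a negative demand shock: AD shifts left.
New AD: Y = 2935 − 3P.
Set AD = SRAS: 2935 − 3P = 2181 + 2P, so 754 = 5P and P = 150.80.
Substituting into AD, Y = 2482.60.

P = 150.80, Y = 2482.60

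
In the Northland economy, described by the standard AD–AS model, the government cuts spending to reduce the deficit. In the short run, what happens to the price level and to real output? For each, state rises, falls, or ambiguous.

This is a negative demand shock: AD shifts left.
Moving along the upward-sloping SRAS curve, P falls and Y falls.

Price level: falls; output: falls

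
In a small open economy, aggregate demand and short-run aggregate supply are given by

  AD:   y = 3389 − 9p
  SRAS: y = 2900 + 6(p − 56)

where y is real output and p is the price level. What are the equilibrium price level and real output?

Write SRAS as y = 2900 + 6p − 336 = 2564 + 6p.
Set AD = SRAS: 3389 − 9p = 2564 + 6p, so 825 = 15p and p = 55.
Then y = 3389 − 9·55 = 2894.

p = 55, y = 2894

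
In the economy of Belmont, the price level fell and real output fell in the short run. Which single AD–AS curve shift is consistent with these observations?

P fell and Y fell. An AD shift moves P and Y in the same direction; an SRAS shift moves them in opposite directions.
Here P and Y moved in the same direction, so the AD curve shifted.
Since Y fell, AD shifted left.

AD shifted left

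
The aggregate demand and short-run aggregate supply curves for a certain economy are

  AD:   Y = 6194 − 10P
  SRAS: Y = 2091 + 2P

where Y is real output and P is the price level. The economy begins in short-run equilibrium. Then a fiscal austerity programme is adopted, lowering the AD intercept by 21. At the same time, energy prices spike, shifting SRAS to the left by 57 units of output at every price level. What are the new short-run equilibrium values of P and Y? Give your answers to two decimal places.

After both shocks: AD is Y = 6173 − 10P and SRAS is Y = 2034 + 2P.
Setting them equal: 4139 = 12P, so P = 344.92.
Substituting into AD, Y = 2723.83.

P = 344.92, Y = 2723.83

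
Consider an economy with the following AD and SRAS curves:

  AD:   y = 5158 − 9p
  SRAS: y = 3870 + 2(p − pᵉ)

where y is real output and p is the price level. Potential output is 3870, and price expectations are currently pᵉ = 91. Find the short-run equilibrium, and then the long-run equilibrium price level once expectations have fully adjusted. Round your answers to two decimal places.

Short run: with pᵉ = 91, SRAS is y = 3688 + 2p. Setting AD = SRAS gives 1470 = 11p, so p = 133.64 and y = 5158 − 9p = 3955.27.
Output 3955.27 is above potential 3870, so over time expected prices rise and SRAS shifts left until y returns to 3870.
Long run: y = 3870 on the AD curve gives 3870 = 5158 − 9p, so p = 143.11.

Short run: p = 133.64, y = 3955.27. Long run: p = 143.11.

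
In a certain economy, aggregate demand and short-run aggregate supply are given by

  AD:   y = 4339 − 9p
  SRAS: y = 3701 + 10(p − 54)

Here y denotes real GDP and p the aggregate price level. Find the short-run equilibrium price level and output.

p = 62, y = 3781

Write SRAS as y = 3701 + 10p − 540 = 3161 + 10p.
Set AD = SRAS: 4339 − 9p = 3161 + 10p, so 1178 = 19p and p = 62.
Then y = 4339 − 9·62 = 3781.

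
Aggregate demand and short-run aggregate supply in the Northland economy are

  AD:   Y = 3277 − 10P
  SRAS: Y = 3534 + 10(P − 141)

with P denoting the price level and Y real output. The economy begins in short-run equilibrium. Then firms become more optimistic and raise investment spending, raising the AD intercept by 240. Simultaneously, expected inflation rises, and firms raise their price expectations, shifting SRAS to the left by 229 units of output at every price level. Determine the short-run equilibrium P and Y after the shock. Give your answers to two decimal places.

P = 81.10, Y = 2706.00

After both shocks: AD is Y = 3517 − 10P and SRAS is Y = 1895 + 10P.
Setting them equal: 1622 = 20P, so P = 81.10.
Substituting into AD, Y = 2706.00.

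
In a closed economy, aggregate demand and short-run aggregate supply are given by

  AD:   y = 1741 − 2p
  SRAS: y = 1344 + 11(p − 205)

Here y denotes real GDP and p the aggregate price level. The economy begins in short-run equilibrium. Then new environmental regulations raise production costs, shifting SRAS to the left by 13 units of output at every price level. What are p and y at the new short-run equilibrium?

p = 205, y = 1331

This is a negative supply shock: SRAS shifts left.
New SRAS: y = 11p − 924.
Set AD = SRAS: 1741 − 2p = 11p − 924, so 2665 = 13p and p = 205.
y = 1741 − 2·205 = 1331.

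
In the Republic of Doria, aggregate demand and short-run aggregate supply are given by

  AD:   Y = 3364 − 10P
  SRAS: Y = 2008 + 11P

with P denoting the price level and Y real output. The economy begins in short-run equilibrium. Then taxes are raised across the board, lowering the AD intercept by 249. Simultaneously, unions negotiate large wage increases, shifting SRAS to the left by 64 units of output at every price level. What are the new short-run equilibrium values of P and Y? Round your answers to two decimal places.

P = 55.76, Y = 2557.38

After both shocks: AD is Y = 3115 − 10P and SRAS is Y = 1944 + 11P.
Setting them equal: 1171 = 21P, so P = 55.76.
Substituting into AD, Y = 2557.38.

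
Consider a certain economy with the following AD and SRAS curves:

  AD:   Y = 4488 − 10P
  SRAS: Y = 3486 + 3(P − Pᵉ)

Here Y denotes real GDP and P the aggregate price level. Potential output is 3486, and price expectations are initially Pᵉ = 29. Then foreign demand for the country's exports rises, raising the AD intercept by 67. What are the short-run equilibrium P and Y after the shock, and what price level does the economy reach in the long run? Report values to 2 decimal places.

AD shifts right: new AD is Y = 4555 − 10P. With Pᵉ = 29, SRAS is Y = 3399 + 3P.
Short run: 4555 − 10P = 3399 + 3P gives 1156 = 13P, so P = 88.92 and Y = 4555 − 10P = 3665.77.
Y = 3665.77 is above potential 3486; expectations adjust and SRAS shifts left until Y = 3486.
Long run: on the new AD curve, 3486 = 4555 − 10P gives P = 106.90.

Short run: P = 88.92, Y = 3665.77. Long run: P = 106.90.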